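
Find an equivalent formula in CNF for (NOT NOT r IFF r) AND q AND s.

q AND s

(NOT NOT r IFF r) AND q AND s
⇔ (NOT NOT r IMPLIES r) AND (r IMPLIES NOT NOT r) AND q AND s
⇔ (NOT NOT NOT r OR r) AND (r IMPLIES NOT NOT r) AND q AND s
⇔ (NOT NOT NOT r OR r) AND (NOT r OR NOT NOT r) AND q AND s
⇔ (NOT r OR r) AND (NOT r OR NOT NOT r) AND q AND s
⇔ (NOT r OR r) AND (NOT r OR r) AND q AND s
⇔ q AND s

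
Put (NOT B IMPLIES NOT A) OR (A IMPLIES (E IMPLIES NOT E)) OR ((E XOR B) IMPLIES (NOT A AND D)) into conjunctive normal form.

B OR NOT A OR NOT E

(NOT B IMPLIES NOT A) OR (A IMPLIES (E IMPLIES NOT E)) OR ((E XOR B) IMPLIES (NOT A AND D))
≡ NOT NOT B OR NOT A OR (A IMPLIES (E IMPLIES NOT E)) OR ((E XOR B) IMPLIES (NOT A AND D))   [eliminate IMPLIES]
≡ NOT NOT B OR NOT A OR NOT A OR (E IMPLIES NOT E) OR ((E XOR B) IMPLIES (NOT A AND D))   [eliminate IMPLIES]
≡ NOT NOT B OR NOT A OR NOT A OR NOT E OR NOT E OR ((E XOR B) IMPLIES (NOT A AND D))   [eliminate IMPLIES]
≡ NOT NOT B OR NOT A OR NOT A OR NOT E OR NOT E OR NOT (E XOR B) OR (NOT A AND D)   [eliminate IMPLIES]
≡ NOT NOT B OR NOT A OR NOT A OR NOT E OR NOT E OR NOT ((E OR B) AND NOT (E AND B)) OR (NOT A AND D)   [expand XOR]
≡ B OR NOT A OR NOT A OR NOT E OR NOT E OR NOT ((E OR B) AND NOT (E AND B)) OR (NOT A AND D)   [double negation]
≡ B OR NOT A OR NOT A OR NOT E OR NOT E OR NOT (E OR B) OR NOT NOT (E AND B) OR (NOT A AND D)   [De Morgan]
≡ B OR NOT A OR NOT A OR NOT E OR NOT E OR (NOT E AND NOT B) OR NOT NOT (E AND B) OR (NOT A AND D)   [De Morgan]
≡ B OR NOT A OR NOT A OR NOT E OR NOT E OR (NOT E AND NOT B) OR (E AND B) OR (NOT A AND D)   [double negation]
≡ (B OR NOT A OR NOT A OR NOT E OR NOT E OR NOT E OR E OR NOT A) AND (B OR NOT A OR NOT A OR NOT E OR NOT E OR NOT E OR E OR D) AND (B OR NOT A OR NOT A OR NOT E OR NOT E OR NOT E OR B OR NOT A) AND (B OR NOT A OR NOT A OR NOT E OR NOT E OR NOT E OR B OR D) AND (B OR NOT A OR NOT A OR NOT E OR NOT E OR NOT B OR E OR NOT A) AND (B OR NOT A OR NOT A OR NOT E OR NOT E OR NOT B OR E OR D) AND (B OR NOT A OR NOT A OR NOT E OR NOT E OR NOT B OR B OR NOT A) AND (B OR NOT A OR NOT A OR NOT E OR NOT E OR NOT B OR B OR D)   [distribute OR over AND]
≡ B OR NOT A OR NOT E   [simplify]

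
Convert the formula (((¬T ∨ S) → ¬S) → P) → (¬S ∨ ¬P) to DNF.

(((¬T ∨ S) → ¬S) → P) → (¬S ∨ ¬P)
= ¬(((¬T ∨ S) → ¬S) → P) ∨ ¬S ∨ ¬P   [eliminate →]
= ¬(¬((¬T ∨ S) → ¬S) ∨ P) ∨ ¬S ∨ ¬P   [eliminate →]
= ¬(¬(¬(¬T ∨ S) ∨ ¬S) ∨ P) ∨ ¬S ∨ ¬P   [eliminate →]
= (¬¬(¬(¬T ∨ S) ∨ ¬S) ∧ ¬P) ∨ ¬S ∨ ¬P   [De Morgan]
= ((¬(¬T ∨ S) ∨ ¬S) ∧ ¬P) ∨ ¬S ∨ ¬P   [double negation]
= (((¬¬T ∧ ¬S) ∨ ¬S) ∧ ¬P) ∨ ¬S ∨ ¬P   [De Morgan]
= (((T ∧ ¬S) ∨ ¬S) ∧ ¬P) ∨ ¬S ∨ ¬P   [double negation]
= (T ∧ ¬S ∧ ¬P) ∨ (¬S ∧ ¬P) ∨ ¬S ∨ ¬P   [distribute ∧ over ∨]
= ¬S ∨ ¬P   [simplify]

¬S ∨ ¬P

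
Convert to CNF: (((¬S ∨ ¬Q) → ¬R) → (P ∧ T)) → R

(((¬S ∨ ¬Q) → ¬R) → (P ∧ T)) → R
⇔ ¬(((¬S ∨ ¬Q) → ¬R) → (P ∧ T)) ∨ R   (eliminate →)
⇔ ¬(¬((¬S ∨ ¬Q) → ¬R) ∨ (P ∧ T)) ∨ R   (eliminate →)
⇔ ¬(¬(¬(¬S ∨ ¬Q) ∨ ¬R) ∨ (P ∧ T)) ∨ R   (eliminate →)
⇔ (¬¬(¬(¬S ∨ ¬Q) ∨ ¬R) ∧ ¬(P ∧ T)) ∨ R   (De Morgan)
⇔ ((¬(¬S ∨ ¬Q) ∨ ¬R) ∧ ¬(P ∧ T)) ∨ R   (double negation)
⇔ (((¬¬S ∧ ¬¬Q) ∨ ¬R) ∧ ¬(P ∧ T)) ∨ R   (De Morgan)
⇔ (((S ∧ ¬¬Q) ∨ ¬R) ∧ ¬(P ∧ T)) ∨ R   (double negation)
⇔ (((S ∧ Q) ∨ ¬R) ∧ ¬(P ∧ T)) ∨ R   (double negation)
⇔ (((S ∧ Q) ∨ ¬R) ∧ (¬P ∨ ¬T)) ∨ R   (De Morgan)
⇔ (S ∨ ¬R ∨ R) ∧ (Q ∨ ¬R ∨ R) ∧ (¬P ∨ ¬T ∨ R)   (distribute ∨ over ∧)
⇔ ¬P ∨ ¬T ∨ R   (simplify)

¬P ∨ ¬T ∨ R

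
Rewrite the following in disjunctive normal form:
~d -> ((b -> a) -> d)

~d -> ((b -> a) -> d)
≡ ~~d | ((b -> a) -> d)
≡ ~~d | ~(b -> a) | d
≡ ~~d | ~(~b | a) | d
≡ d | ~(~b | a) | d
≡ d | (~~b & ~a) | d
≡ d | (b & ~a) | d
≡ d | (b & ~a)

d | (b & ~a)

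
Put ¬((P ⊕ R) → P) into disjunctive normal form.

¬((P ⊕ R) → P)
⇔ ¬(¬(P ⊕ R) ∨ P)   [eliminate →]
⇔ ¬(¬((P ∧ ¬R) ∨ (¬P ∧ R)) ∨ P)   [expand ⊕]
⇔ ¬¬((P ∧ ¬R) ∨ (¬P ∧ R)) ∧ ¬P   [De Morgan]
⇔ ((P ∧ ¬R) ∨ (¬P ∧ R)) ∧ ¬P   [double negation]
⇔ (P ∧ ¬R ∧ ¬P) ∨ (¬P ∧ R ∧ ¬P)   [distribute ∧ over ∨]
⇔ ¬P ∧ R   [simplify]

¬P ∧ R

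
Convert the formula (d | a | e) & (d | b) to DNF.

(d | a | e) & (d | b)
= (d & d) | (d & b) | (a & d) | (a & b) | (e & d) | (e & b)   [distribute & over |]
= d | (a & b) | (e & b)   [simplify]

d | (a & b) | (e & b)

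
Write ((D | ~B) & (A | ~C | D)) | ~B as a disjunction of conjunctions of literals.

D | ~B

((D | ~B) & (A | ~C | D)) | ~B
≡ (D & A) | (D & ~C) | (D & D) | (~B & A) | (~B & ~C) | (~B & D) | ~B   [distribute & over |]
≡ D | ~B   [simplify]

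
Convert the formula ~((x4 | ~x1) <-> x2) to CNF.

~((x4 | ~x1) <-> x2)
≡ ~(((x4 | ~x1) -> x2) & (x2 -> (x4 | ~x1)))
≡ ~((~(x4 | ~x1) | x2) & (x2 -> (x4 | ~x1)))
≡ ~((~(x4 | ~x1) | x2) & (~x2 | x4 | ~x1))
≡ ~(~(x4 | ~x1) | x2) | ~(~x2 | x4 | ~x1)
≡ (~~(x4 | ~x1) & ~x2) | ~(~x2 | x4 | ~x1)
≡ ((x4 | ~x1) & ~x2) | ~(~x2 | x4 | ~x1)
≡ ((x4 | ~x1) & ~x2) | (~~x2 & ~x4 & ~~x1)
≡ ((x4 | ~x1) & ~x2) | (x2 & ~x4 & ~~x1)
≡ ((x4 | ~x1) & ~x2) | (x2 & ~x4 & x1)
≡ (x4 | ~x1 | x2) & (x4 | ~x1 | ~x4) & (x4 | ~x1 | x1) & (~x2 | x2) & (~x2 | ~x4) & (~x2 | x1)
≡ (x4 | ~x1 | x2) & (~x2 | ~x4) & (~x2 | x1)

(x4 | ~x1 | x2) & (~x2 | ~x4) & (~x2 | x1)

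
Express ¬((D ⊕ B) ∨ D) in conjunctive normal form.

(¬B ∨ D) ∧ ¬D

¬((D ⊕ B) ∨ D)
≡ ¬(((D ∨ B) ∧ ¬(D ∧ B)) ∨ D)   [expand ⊕]
≡ ¬((D ∨ B) ∧ ¬(D ∧ B)) ∧ ¬D   [De Morgan]
≡ (¬(D ∨ B) ∨ ¬¬(D ∧ B)) ∧ ¬D   [De Morgan]
≡ ((¬D ∧ ¬B) ∨ ¬¬(D ∧ B)) ∧ ¬D   [De Morgan]
≡ ((¬D ∧ ¬B) ∨ (D ∧ B)) ∧ ¬D   [double negation]
≡ (¬D ∨ D) ∧ (¬D ∨ B) ∧ (¬B ∨ D) ∧ (¬B ∨ B) ∧ ¬D   [distribute ∨ over ∧]
≡ (¬B ∨ D) ∧ ¬D   [simplify]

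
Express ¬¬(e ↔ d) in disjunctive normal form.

¬¬(e ↔ d)
= ¬¬((e → d) ∧ (d → e))   — eliminate ↔
= ¬¬((¬e ∨ d) ∧ (d → e))   — eliminate →
= ¬¬((¬e ∨ d) ∧ (¬d ∨ e))   — eliminate →
= (¬e ∨ d) ∧ (¬d ∨ e)   — double negation
= (¬e ∧ ¬d) ∨ (¬e ∧ e) ∨ (d ∧ ¬d) ∨ (d ∧ e)   — distribute ∧ over ∨
= (¬e ∧ ¬d) ∨ (d ∧ e)   — simplify

(¬e ∧ ¬d) ∨ (d ∧ e)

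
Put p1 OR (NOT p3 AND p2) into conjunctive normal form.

p1 OR (NOT p3 AND p2)
≡ (p1 OR NOT p3) AND (p1 OR p2)   (distribute OR over AND)

(p1 OR NOT p3) AND (p1 OR p2)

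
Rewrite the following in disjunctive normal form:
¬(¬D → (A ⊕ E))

¬(¬D → (A ⊕ E))
= ¬(¬¬D ∨ (A ⊕ E))   (eliminate →)
= ¬(¬¬D ∨ (A ∧ ¬E) ∨ (¬A ∧ E))   (expand ⊕)
= ¬¬¬D ∧ ¬(A ∧ ¬E) ∧ ¬(¬A ∧ E)   (De Morgan)
= ¬D ∧ ¬(A ∧ ¬E) ∧ ¬(¬A ∧ E)   (double negation)
= ¬D ∧ (¬A ∨ ¬¬E) ∧ ¬(¬A ∧ E)   (De Morgan)
= ¬D ∧ (¬A ∨ E) ∧ ¬(¬A ∧ E)   (double negation)
= ¬D ∧ (¬A ∨ E) ∧ (¬¬A ∨ ¬E)   (De Morgan)
= ¬D ∧ (¬A ∨ E) ∧ (A ∨ ¬E)   (double negation)
= (¬D ∧ ¬A ∧ A) ∨ (¬D ∧ ¬A ∧ ¬E) ∨ (¬D ∧ E ∧ A) ∨ (¬D ∧ E ∧ ¬E)   (distribute ∧ over ∨)
= (¬D ∧ ¬A ∧ ¬E) ∨ (¬D ∧ E ∧ A)   (simplify)

(¬D ∧ ¬A ∧ ¬E) ∨ (¬D ∧ E ∧ A)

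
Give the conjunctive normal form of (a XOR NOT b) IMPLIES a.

(a XOR NOT b) IMPLIES a
= NOT (a XOR NOT b) OR a   (eliminate IMPLIES)
= NOT ((a OR NOT b) AND NOT (a AND NOT b)) OR a   (expand XOR)
= NOT (a OR NOT b) OR NOT NOT (a AND NOT b) OR a   (De Morgan)
= (NOT a AND NOT NOT b) OR NOT NOT (a AND NOT b) OR a   (De Morgan)
= (NOT a AND b) OR NOT NOT (a AND NOT b) OR a   (double negation)
= (NOT a AND b) OR (a AND NOT b) OR a   (double negation)
= (NOT a OR a OR a) AND (NOT a OR NOT b OR a) AND (b OR a OR a) AND (b OR NOT b OR a)   (distribute OR over AND)
= b OR a   (simplify)

b OR a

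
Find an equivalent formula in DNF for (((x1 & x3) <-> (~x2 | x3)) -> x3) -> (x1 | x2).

(((x1 & x3) <-> (~x2 | x3)) -> x3) -> (x1 | x2)
≡ ~(((x1 & x3) <-> (~x2 | x3)) -> x3) | x1 | x2   — eliminate ->
≡ ~(~((x1 & x3) <-> (~x2 | x3)) | x3) | x1 | x2   — eliminate ->
≡ ~(~(((x1 & x3) -> (~x2 | x3)) & ((~x2 | x3) -> (x1 & x3))) | x3) | x1 | x2   — eliminate <->
≡ ~(~((~(x1 & x3) | ~x2 | x3) & ((~x2 | x3) -> (x1 & x3))) | x3) | x1 | x2   — eliminate ->
≡ ~(~((~(x1 & x3) | ~x2 | x3) & (~(~x2 | x3) | (x1 & x3))) | x3) | x1 | x2   — eliminate ->
≡ (~~((~(x1 & x3) | ~x2 | x3) & (~(~x2 | x3) | (x1 & x3))) & ~x3) | x1 | x2   — De Morgan
≡ ((~(x1 & x3) | ~x2 | x3) & (~(~x2 | x3) | (x1 & x3)) & ~x3) | x1 | x2   — double negation
≡ ((~x1 | ~x3 | ~x2 | x3) & (~(~x2 | x3) | (x1 & x3)) & ~x3) | x1 | x2   — De Morgan
≡ ((~x1 | ~x3 | ~x2 | x3) & ((~~x2 & ~x3) | (x1 & x3)) & ~x3) | x1 | x2   — De Morgan
≡ ((~x1 | ~x3 | ~x2 | x3) & ((x2 & ~x3) | (x1 & x3)) & ~x3) | x1 | x2   — double negation
≡ (~x1 & x2 & ~x3 & ~x3) | (~x1 & x1 & x3 & ~x3) | (~x3 & x2 & ~x3 & ~x3) | (~x3 & x1 & x3 & ~x3) | (~x2 & x2 & ~x3 & ~x3) | (~x2 & x1 & x3 & ~x3) | (x3 & x2 & ~x3 & ~x3) | (x3 & x1 & x3 & ~x3) | x1 | x2   — distribute & over |
≡ x1 | x2   — simplify

x1 | x2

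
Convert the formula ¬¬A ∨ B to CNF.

A ∨ B

¬¬A ∨ B
= A ∨ B   [double negation]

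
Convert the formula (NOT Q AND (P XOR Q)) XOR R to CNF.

(NOT Q AND (P XOR Q)) XOR R
= ((NOT Q AND (P XOR Q)) OR R) AND NOT (NOT Q AND (P XOR Q) AND R)   (expand XOR)
= ((NOT Q AND (P OR Q) AND NOT (P AND Q)) OR R) AND NOT (NOT Q AND (P XOR Q) AND R)   (expand XOR)
= ((NOT Q AND (P OR Q) AND NOT (P AND Q)) OR R) AND NOT (NOT Q AND (P OR Q) AND NOT (P AND Q) AND R)   (expand XOR)
= ((NOT Q AND (P OR Q) AND (NOT P OR NOT Q)) OR R) AND NOT (NOT Q AND (P OR Q) AND NOT (P AND Q) AND R)   (De Morgan)
= ((NOT Q AND (P OR Q) AND (NOT P OR NOT Q)) OR R) AND (NOT NOT Q OR NOT (P OR Q) OR NOT NOT (P AND Q) OR NOT R)   (De Morgan)
= ((NOT Q AND (P OR Q) AND (NOT P OR NOT Q)) OR R) AND (Q OR NOT (P OR Q) OR NOT NOT (P AND Q) OR NOT R)   (double negation)
= ((NOT Q AND (P OR Q) AND (NOT P OR NOT Q)) OR R) AND (Q OR (NOT P AND NOT Q) OR NOT NOT (P AND Q) OR NOT R)   (De Morgan)
= ((NOT Q AND (P OR Q) AND (NOT P OR NOT Q)) OR R) AND (Q OR (NOT P AND NOT Q) OR (P AND Q) OR NOT R)   (double negation)
= (NOT Q OR R) AND (P OR Q OR R) AND (NOT P OR NOT Q OR R) AND (Q OR NOT P OR P OR NOT R) AND (Q OR NOT P OR Q OR NOT R) AND (Q OR NOT Q OR P OR NOT R) AND (Q OR NOT Q OR Q OR NOT R)   (distribute OR over AND)
= (NOT Q OR R) AND (P OR Q OR R) AND (Q OR NOT P OR NOT R)   (simplify)

(NOT Q OR R) AND (P OR Q OR R) AND (Q OR NOT P OR NOT R)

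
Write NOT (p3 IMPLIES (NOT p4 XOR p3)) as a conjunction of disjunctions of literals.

NOT (p3 IMPLIES (NOT p4 XOR p3))
⇔ NOT (NOT p3 OR (NOT p4 XOR p3))   (eliminate IMPLIES)
⇔ NOT (NOT p3 OR ((NOT p4 OR p3) AND NOT (NOT p4 AND p3)))   (expand XOR)
⇔ NOT NOT p3 AND NOT ((NOT p4 OR p3) AND NOT (NOT p4 AND p3))   (De Morgan)
⇔ p3 AND NOT ((NOT p4 OR p3) AND NOT (NOT p4 AND p3))   (double negation)
⇔ p3 AND (NOT (NOT p4 OR p3) OR NOT NOT (NOT p4 AND p3))   (De Morgan)
⇔ p3 AND ((NOT NOT p4 AND NOT p3) OR NOT NOT (NOT p4 AND p3))   (De Morgan)
⇔ p3 AND ((p4 AND NOT p3) OR NOT NOT (NOT p4 AND p3))   (double negation)
⇔ p3 AND ((p4 AND NOT p3) OR (NOT p4 AND p3))   (double negation)
⇔ p3 AND (p4 OR NOT p4) AND (p4 OR p3) AND (NOT p3 OR NOT p4) AND (NOT p3 OR p3)   (distribute OR over AND)
⇔ p3 AND (NOT p3 OR NOT p4)   (simplify)

p3 AND (NOT p3 OR NOT p4)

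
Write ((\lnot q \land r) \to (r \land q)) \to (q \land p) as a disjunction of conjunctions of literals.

((\lnot q \land r) \to (r \land q)) \to (q \land p)
= \lnot ((\lnot q \land r) \to (r \land q)) \lor (q \land p)   [eliminate \to]
= \lnot (\lnot (\lnot q \land r) \lor (r \land q)) \lor (q \land p)   [eliminate \to]
= (\lnot \lnot (\lnot q \land r) \land \lnot (r \land q)) \lor (q \land p)   [De Morgan]
= (\lnot q \land r \land \lnot (r \land q)) \lor (q \land p)   [double negation]
= (\lnot q \land r \land (\lnot r \lor \lnot q)) \lor (q \land p)   [De Morgan]
= (\lnot q \land r \land \lnot r) \lor (\lnot q \land r \land \lnot q) \lor (q \land p)   [distribute \land over \lor]
= (\lnot q \land r) \lor (q \land p)   [simplify]

(\lnot q \land r) \lor (q \land p)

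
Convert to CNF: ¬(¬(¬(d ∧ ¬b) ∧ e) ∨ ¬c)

¬(¬(¬(d ∧ ¬b) ∧ e) ∨ ¬c)
⇔ ¬¬(¬(d ∧ ¬b) ∧ e) ∧ ¬¬c   [De Morgan]
⇔ ¬(d ∧ ¬b) ∧ e ∧ ¬¬c   [double negation]
⇔ (¬d ∨ ¬¬b) ∧ e ∧ ¬¬c   [De Morgan]
⇔ (¬d ∨ b) ∧ e ∧ ¬¬c   [double negation]
⇔ (¬d ∨ b) ∧ e ∧ c   [double negation]

(¬d ∨ b) ∧ e ∧ c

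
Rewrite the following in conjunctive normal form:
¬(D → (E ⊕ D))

¬(D → (E ⊕ D))
⇔ ¬(¬D ∨ (E ⊕ D))   (eliminate →)
⇔ ¬(¬D ∨ ((E ∨ D) ∧ ¬(E ∧ D)))   (expand ⊕)
⇔ ¬¬D ∧ ¬((E ∨ D) ∧ ¬(E ∧ D))   (De Morgan)
⇔ D ∧ ¬((E ∨ D) ∧ ¬(E ∧ D))   (double negation)
⇔ D ∧ (¬(E ∨ D) ∨ ¬¬(E ∧ D))   (De Morgan)
⇔ D ∧ ((¬E ∧ ¬D) ∨ ¬¬(E ∧ D))   (De Morgan)
⇔ D ∧ ((¬E ∧ ¬D) ∨ (E ∧ D))   (double negation)
⇔ D ∧ (¬E ∨ E) ∧ (¬E ∨ D) ∧ (¬D ∨ E) ∧ (¬D ∨ D)   (distribute ∨ over ∧)
⇔ D ∧ (¬D ∨ E)   (simplify)

D ∧ (¬D ∨ E)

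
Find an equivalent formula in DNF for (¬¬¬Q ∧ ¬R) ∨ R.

(¬Q ∧ ¬R) ∨ R

(¬¬¬Q ∧ ¬R) ∨ R
≡ (¬Q ∧ ¬R) ∨ R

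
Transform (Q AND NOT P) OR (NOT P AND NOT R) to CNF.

(Q AND NOT P) OR (NOT P AND NOT R)
≡ (Q OR NOT P) AND (Q OR NOT R) AND (NOT P OR NOT P) AND (NOT P OR NOT R)   [distribute OR over AND]
≡ (Q OR NOT R) AND NOT P   [simplify]

(Q OR NOT R) AND NOT P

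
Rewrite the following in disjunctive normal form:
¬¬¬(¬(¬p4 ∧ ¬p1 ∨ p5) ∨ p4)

¬p4 ∧ ¬p1 ∨ p5 ∧ ¬p4

¬¬¬(¬(¬p4 ∧ ¬p1 ∨ p5) ∨ p4)
⇔ ¬(¬(¬p4 ∧ ¬p1 ∨ p5) ∨ p4)   (double negation)
⇔ ¬¬(¬p4 ∧ ¬p1 ∨ p5) ∧ ¬p4   (De Morgan)
⇔ (¬p4 ∧ ¬p1 ∨ p5) ∧ ¬p4   (double negation)
⇔ ¬p4 ∧ ¬p1 ∧ ¬p4 ∨ p5 ∧ ¬p4   (distribute ∧ over ∨)
⇔ ¬p4 ∧ ¬p1 ∨ p5 ∧ ¬p4   (simplify)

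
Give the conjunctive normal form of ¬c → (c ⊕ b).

¬c → (c ⊕ b)
≡ ¬¬c ∨ (c ⊕ b)   [eliminate →]
≡ ¬¬c ∨ ((c ∨ b) ∧ ¬(c ∧ b))   [expand ⊕]
≡ c ∨ ((c ∨ b) ∧ ¬(c ∧ b))   [double negation]
≡ c ∨ ((c ∨ b) ∧ (¬c ∨ ¬b))   [De Morgan]
≡ (c ∨ c ∨ b) ∧ (c ∨ ¬c ∨ ¬b)   [distribute ∨ over ∧]
≡ c ∨ b   [simplify]

c ∨ b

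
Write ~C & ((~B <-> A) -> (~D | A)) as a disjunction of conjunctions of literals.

~C & ((~B <-> A) -> (~D | A))
≡ ~C & (~(~B <-> A) | ~D | A)   [eliminate ->]
≡ ~C & (~((~B -> A) & (A -> ~B)) | ~D | A)   [eliminate <->]
≡ ~C & (~((~~B | A) & (A -> ~B)) | ~D | A)   [eliminate ->]
≡ ~C & (~((~~B | A) & (~A | ~B)) | ~D | A)   [eliminate ->]
≡ ~C & (~(~~B | A) | ~(~A | ~B) | ~D | A)   [De Morgan]
≡ ~C & ((~~~B & ~A) | ~(~A | ~B) | ~D | A)   [De Morgan]
≡ ~C & ((~B & ~A) | ~(~A | ~B) | ~D | A)   [double negation]
≡ ~C & ((~B & ~A) | (~~A & ~~B) | ~D | A)   [De Morgan]
≡ ~C & ((~B & ~A) | (A & ~~B) | ~D | A)   [double negation]
≡ ~C & ((~B & ~A) | (A & B) | ~D | A)   [double negation]
≡ (~C & ~B & ~A) | (~C & A & B) | (~C & ~D) | (~C & A)   [distribute & over |]
≡ (~C & ~B & ~A) | (~C & ~D) | (~C & A)   [simplify]

(~C & ~B & ~A) | (~C & ~D) | (~C & A)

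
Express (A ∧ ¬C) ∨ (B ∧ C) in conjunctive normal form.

(A ∨ B) ∧ (A ∨ C) ∧ (¬C ∨ B)

(A ∧ ¬C) ∨ (B ∧ C)
⇔ (A ∨ B) ∧ (A ∨ C) ∧ (¬C ∨ B) ∧ (¬C ∨ C)   [distribute ∨ over ∧]
⇔ (A ∨ B) ∧ (A ∨ C) ∧ (¬C ∨ B)   [simplify]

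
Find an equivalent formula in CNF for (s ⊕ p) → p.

(s ⊕ p) → p
= ¬(s ⊕ p) ∨ p
= ¬((s ∨ p) ∧ ¬(s ∧ p)) ∨ p
= ¬(s ∨ p) ∨ ¬¬(s ∧ p) ∨ p
= (¬s ∧ ¬p) ∨ ¬¬(s ∧ p) ∨ p
= (¬s ∧ ¬p) ∨ (s ∧ p) ∨ p
= (¬s ∨ s ∨ p) ∧ (¬s ∨ p ∨ p) ∧ (¬p ∨ s ∨ p) ∧ (¬p ∨ p ∨ p)
= ¬s ∨ p

¬s ∨ p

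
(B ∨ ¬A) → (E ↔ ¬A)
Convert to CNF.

(B ∨ ¬A) → (E ↔ ¬A)
≡ ¬(B ∨ ¬A) ∨ (E ↔ ¬A)   — eliminate →
≡ ¬(B ∨ ¬A) ∨ ((E → ¬A) ∧ (¬A → E))   — eliminate ↔
≡ ¬(B ∨ ¬A) ∨ ((¬E ∨ ¬A) ∧ (¬A → E))   — eliminate →
≡ ¬(B ∨ ¬A) ∨ ((¬E ∨ ¬A) ∧ (¬¬A ∨ E))   — eliminate →
≡ (¬B ∧ ¬¬A) ∨ ((¬E ∨ ¬A) ∧ (¬¬A ∨ E))   — De Morgan
≡ (¬B ∧ A) ∨ ((¬E ∨ ¬A) ∧ (¬¬A ∨ E))   — double negation
≡ (¬B ∧ A) ∨ ((¬E ∨ ¬A) ∧ (A ∨ E))   — double negation
≡ (¬B ∨ ¬E ∨ ¬A) ∧ (¬B ∨ A ∨ E) ∧ (A ∨ ¬E ∨ ¬A) ∧ (A ∨ A ∨ E)   — distribute ∨ over ∧
≡ (¬B ∨ ¬E ∨ ¬A) ∧ (A ∨ E)   — simplify

(¬B ∨ ¬E ∨ ¬A) ∧ (A ∨ E)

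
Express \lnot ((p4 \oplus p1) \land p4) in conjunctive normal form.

\lnot ((p4 \oplus p1) \land p4)
⇔ \lnot ((p4 \lor p1) \land \lnot (p4 \land p1) \land p4)   — expand \oplus
⇔ \lnot (p4 \lor p1) \lor \lnot \lnot (p4 \land p1) \lor \lnot p4   — De Morgan
⇔ (\lnot p4 \land \lnot p1) \lor \lnot \lnot (p4 \land p1) \lor \lnot p4   — De Morgan
⇔ (\lnot p4 \land \lnot p1) \lor (p4 \land p1) \lor \lnot p4   — double negation
⇔ (\lnot p4 \lor p4 \lor \lnot p4) \land (\lnot p4 \lor p1 \lor \lnot p4) \land (\lnot p1 \lor p4 \lor \lnot p4) \land (\lnot p1 \lor p1 \lor \lnot p4)   — distribute \lor over \land
⇔ \lnot p4 \lor p1   — simplify

\lnot p4 \lor p1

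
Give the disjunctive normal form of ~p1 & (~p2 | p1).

~p1 & (~p2 | p1)
= (~p1 & ~p2) | (~p1 & p1)   — distribute & over |
= ~p1 & ~p2   — simplify

~p1 & ~p2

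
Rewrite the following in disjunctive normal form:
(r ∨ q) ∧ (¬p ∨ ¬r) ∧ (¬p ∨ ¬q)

(r ∨ q) ∧ (¬p ∨ ¬r) ∧ (¬p ∨ ¬q)
≡ (r ∧ ¬p ∧ ¬p) ∨ (r ∧ ¬p ∧ ¬q) ∨ (r ∧ ¬r ∧ ¬p) ∨ (r ∧ ¬r ∧ ¬q) ∨ (q ∧ ¬p ∧ ¬p) ∨ (q ∧ ¬p ∧ ¬q) ∨ (q ∧ ¬r ∧ ¬p) ∨ (q ∧ ¬r ∧ ¬q)
≡ (r ∧ ¬p) ∨ (q ∧ ¬p)

(r ∧ ¬p) ∨ (q ∧ ¬p)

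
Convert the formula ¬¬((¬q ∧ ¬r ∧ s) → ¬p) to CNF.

q ∨ r ∨ ¬s ∨ ¬p

¬¬((¬q ∧ ¬r ∧ s) → ¬p)
= ¬¬(¬(¬q ∧ ¬r ∧ s) ∨ ¬p)   [eliminate →]
= ¬(¬q ∧ ¬r ∧ s) ∨ ¬p   [double negation]
= ¬¬q ∨ ¬¬r ∨ ¬s ∨ ¬p   [De Morgan]
= q ∨ ¬¬r ∨ ¬s ∨ ¬p   [double negation]
= q ∨ r ∨ ¬s ∨ ¬p   [double negation]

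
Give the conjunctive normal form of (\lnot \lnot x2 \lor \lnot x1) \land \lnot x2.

(x2 \lor \lnot x1) \land \lnot x2

(\lnot \lnot x2 \lor \lnot x1) \land \lnot x2
⇔ (x2 \lor \lnot x1) \land \lnot x2   — double negation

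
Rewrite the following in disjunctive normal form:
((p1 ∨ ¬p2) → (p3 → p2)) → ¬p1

(¬p2 ∧ p3) ∨ ¬p1

((p1 ∨ ¬p2) → (p3 → p2)) → ¬p1
≡ ¬((p1 ∨ ¬p2) → (p3 → p2)) ∨ ¬p1   [eliminate →]
≡ ¬(¬(p1 ∨ ¬p2) ∨ (p3 → p2)) ∨ ¬p1   [eliminate →]
≡ ¬(¬(p1 ∨ ¬p2) ∨ ¬p3 ∨ p2) ∨ ¬p1   [eliminate →]
≡ (¬¬(p1 ∨ ¬p2) ∧ ¬¬p3 ∧ ¬p2) ∨ ¬p1   [De Morgan]
≡ ((p1 ∨ ¬p2) ∧ ¬¬p3 ∧ ¬p2) ∨ ¬p1   [double negation]
≡ ((p1 ∨ ¬p2) ∧ p3 ∧ ¬p2) ∨ ¬p1   [double negation]
≡ (p1 ∧ p3 ∧ ¬p2) ∨ (¬p2 ∧ p3 ∧ ¬p2) ∨ ¬p1   [distribute ∧ over ∨]
≡ (¬p2 ∧ p3) ∨ ¬p1   [simplify]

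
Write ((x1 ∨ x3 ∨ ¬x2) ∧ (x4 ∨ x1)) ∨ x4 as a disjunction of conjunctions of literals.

((x1 ∨ x3 ∨ ¬x2) ∧ (x4 ∨ x1)) ∨ x4
⇔ (x1 ∧ x4) ∨ (x1 ∧ x1) ∨ (x3 ∧ x4) ∨ (x3 ∧ x1) ∨ (¬x2 ∧ x4) ∨ (¬x2 ∧ x1) ∨ x4   [distribute ∧ over ∨]
⇔ x1 ∨ x4   [simplify]

x1 ∨ x4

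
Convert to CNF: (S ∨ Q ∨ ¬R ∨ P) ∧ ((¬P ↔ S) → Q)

(S ∨ Q ∨ ¬R ∨ P) ∧ (¬P ∨ S ∨ Q) ∧ (¬S ∨ P ∨ Q)

(S ∨ Q ∨ ¬R ∨ P) ∧ ((¬P ↔ S) → Q)
= (S ∨ Q ∨ ¬R ∨ P) ∧ (¬(¬P ↔ S) ∨ Q)   [eliminate →]
= (S ∨ Q ∨ ¬R ∨ P) ∧ (¬((¬P → S) ∧ (S → ¬P)) ∨ Q)   [eliminate ↔]
= (S ∨ Q ∨ ¬R ∨ P) ∧ (¬((¬¬P ∨ S) ∧ (S → ¬P)) ∨ Q)   [eliminate →]
= (S ∨ Q ∨ ¬R ∨ P) ∧ (¬((¬¬P ∨ S) ∧ (¬S ∨ ¬P)) ∨ Q)   [eliminate →]
= (S ∨ Q ∨ ¬R ∨ P) ∧ (¬(¬¬P ∨ S) ∨ ¬(¬S ∨ ¬P) ∨ Q)   [De Morgan]
= (S ∨ Q ∨ ¬R ∨ P) ∧ (¬¬¬P ∧ ¬S ∨ ¬(¬S ∨ ¬P) ∨ Q)   [De Morgan]
= (S ∨ Q ∨ ¬R ∨ P) ∧ (¬P ∧ ¬S ∨ ¬(¬S ∨ ¬P) ∨ Q)   [double negation]
= (S ∨ Q ∨ ¬R ∨ P) ∧ (¬P ∧ ¬S ∨ ¬¬S ∧ ¬¬P ∨ Q)   [De Morgan]
= (S ∨ Q ∨ ¬R ∨ P) ∧ (¬P ∧ ¬S ∨ S ∧ ¬¬P ∨ Q)   [double negation]
= (S ∨ Q ∨ ¬R ∨ P) ∧ (¬P ∧ ¬S ∨ S ∧ P ∨ Q)   [double negation]
= (S ∨ Q ∨ ¬R ∨ P) ∧ (¬P ∨ S ∨ Q) ∧ (¬P ∨ P ∨ Q) ∧ (¬S ∨ S ∨ Q) ∧ (¬S ∨ P ∨ Q)   [distribute ∨ over ∧]
= (S ∨ Q ∨ ¬R ∨ P) ∧ (¬P ∨ S ∨ Q) ∧ (¬S ∨ P ∨ Q)   [simplify]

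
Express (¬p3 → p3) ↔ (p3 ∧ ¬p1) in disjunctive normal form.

¬p3 ∨ (p3 ∧ ¬p1)

(¬p3 → p3) ↔ (p3 ∧ ¬p1)
= ((¬p3 → p3) → (p3 ∧ ¬p1)) ∧ ((p3 ∧ ¬p1) → (¬p3 → p3))   [eliminate ↔]
= (¬(¬p3 → p3) ∨ (p3 ∧ ¬p1)) ∧ ((p3 ∧ ¬p1) → (¬p3 → p3))   [eliminate →]
= (¬(¬¬p3 ∨ p3) ∨ (p3 ∧ ¬p1)) ∧ ((p3 ∧ ¬p1) → (¬p3 → p3))   [eliminate →]
= (¬(¬¬p3 ∨ p3) ∨ (p3 ∧ ¬p1)) ∧ (¬(p3 ∧ ¬p1) ∨ (¬p3 → p3))   [eliminate →]
= (¬(¬¬p3 ∨ p3) ∨ (p3 ∧ ¬p1)) ∧ (¬(p3 ∧ ¬p1) ∨ ¬¬p3 ∨ p3)   [eliminate →]
= ((¬¬¬p3 ∧ ¬p3) ∨ (p3 ∧ ¬p1)) ∧ (¬(p3 ∧ ¬p1) ∨ ¬¬p3 ∨ p3)   [De Morgan]
= ((¬p3 ∧ ¬p3) ∨ (p3 ∧ ¬p1)) ∧ (¬(p3 ∧ ¬p1) ∨ ¬¬p3 ∨ p3)   [double negation]
= ((¬p3 ∧ ¬p3) ∨ (p3 ∧ ¬p1)) ∧ (¬p3 ∨ ¬¬p1 ∨ ¬¬p3 ∨ p3)   [De Morgan]
= ((¬p3 ∧ ¬p3) ∨ (p3 ∧ ¬p1)) ∧ (¬p3 ∨ p1 ∨ ¬¬p3 ∨ p3)   [double negation]
= ((¬p3 ∧ ¬p3) ∨ (p3 ∧ ¬p1)) ∧ (¬p3 ∨ p1 ∨ p3 ∨ p3)   [double negation]
= (¬p3 ∧ ¬p3 ∧ ¬p3) ∨ (¬p3 ∧ ¬p3 ∧ p1) ∨ (¬p3 ∧ ¬p3 ∧ p3) ∨ (¬p3 ∧ ¬p3 ∧ p3) ∨ (p3 ∧ ¬p1 ∧ ¬p3) ∨ (p3 ∧ ¬p1 ∧ p1) ∨ (p3 ∧ ¬p1 ∧ p3) ∨ (p3 ∧ ¬p1 ∧ p3)   [distribute ∧ over ∨]
= ¬p3 ∨ (p3 ∧ ¬p1)   [simplify]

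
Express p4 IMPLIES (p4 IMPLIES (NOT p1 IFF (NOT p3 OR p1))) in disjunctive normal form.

NOT p4 OR (NOT p3 AND NOT p1)

p4 IMPLIES (p4 IMPLIES (NOT p1 IFF (NOT p3 OR p1)))
≡ NOT p4 OR (p4 IMPLIES (NOT p1 IFF (NOT p3 OR p1)))   — eliminate IMPLIES
≡ NOT p4 OR NOT p4 OR (NOT p1 IFF (NOT p3 OR p1))   — eliminate IMPLIES
≡ NOT p4 OR NOT p4 OR ((NOT p1 IMPLIES (NOT p3 OR p1)) AND ((NOT p3 OR p1) IMPLIES NOT p1))   — eliminate IFF
≡ NOT p4 OR NOT p4 OR ((NOT NOT p1 OR NOT p3 OR p1) AND ((NOT p3 OR p1) IMPLIES NOT p1))   — eliminate IMPLIES
≡ NOT p4 OR NOT p4 OR ((NOT NOT p1 OR NOT p3 OR p1) AND (NOT (NOT p3 OR p1) OR NOT p1))   — eliminate IMPLIES
≡ NOT p4 OR NOT p4 OR ((p1 OR NOT p3 OR p1) AND (NOT (NOT p3 OR p1) OR NOT p1))   — double negation
≡ NOT p4 OR NOT p4 OR ((p1 OR NOT p3 OR p1) AND ((NOT NOT p3 AND NOT p1) OR NOT p1))   — De Morgan
≡ NOT p4 OR NOT p4 OR ((p1 OR NOT p3 OR p1) AND ((p3 AND NOT p1) OR NOT p1))   — double negation
≡ NOT p4 OR NOT p4 OR (p1 AND p3 AND NOT p1) OR (p1 AND NOT p1) OR (NOT p3 AND p3 AND NOT p1) OR (NOT p3 AND NOT p1) OR (p1 AND p3 AND NOT p1) OR (p1 AND NOT p1)   — distribute AND over OR
≡ NOT p4 OR (NOT p3 AND NOT p1)   — simplify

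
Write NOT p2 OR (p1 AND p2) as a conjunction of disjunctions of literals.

NOT p2 OR (p1 AND p2)
⇔ (NOT p2 OR p1) AND (NOT p2 OR p2)   (distribute OR over AND)
⇔ NOT p2 OR p1   (simplify)

NOT p2 OR p1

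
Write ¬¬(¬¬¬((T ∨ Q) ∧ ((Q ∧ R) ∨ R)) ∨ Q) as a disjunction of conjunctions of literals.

¬¬(¬¬¬((T ∨ Q) ∧ ((Q ∧ R) ∨ R)) ∨ Q)
= ¬¬¬((T ∨ Q) ∧ ((Q ∧ R) ∨ R)) ∨ Q   [double negation]
= ¬((T ∨ Q) ∧ ((Q ∧ R) ∨ R)) ∨ Q   [double negation]
= ¬(T ∨ Q) ∨ ¬((Q ∧ R) ∨ R) ∨ Q   [De Morgan]
= (¬T ∧ ¬Q) ∨ ¬((Q ∧ R) ∨ R) ∨ Q   [De Morgan]
= (¬T ∧ ¬Q) ∨ (¬(Q ∧ R) ∧ ¬R) ∨ Q   [De Morgan]
= (¬T ∧ ¬Q) ∨ ((¬Q ∨ ¬R) ∧ ¬R) ∨ Q   [De Morgan]
= (¬T ∧ ¬Q) ∨ (¬Q ∧ ¬R) ∨ (¬R ∧ ¬R) ∨ Q   [distribute ∧ over ∨]
= (¬T ∧ ¬Q) ∨ ¬R ∨ Q   [simplify]

(¬T ∧ ¬Q) ∨ ¬R ∨ Q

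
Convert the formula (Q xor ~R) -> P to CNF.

(Q xor ~R) -> P
= ~(Q xor ~R) | P   — eliminate ->
= ~((Q | ~R) & ~(Q & ~R)) | P   — expand xor
= ~(Q | ~R) | ~~(Q & ~R) | P   — De Morgan
= (~Q & ~~R) | ~~(Q & ~R) | P   — De Morgan
= (~Q & R) | ~~(Q & ~R) | P   — double negation
= (~Q & R) | (Q & ~R) | P   — double negation
= (~Q | Q | P) & (~Q | ~R | P) & (R | Q | P) & (R | ~R | P)   — distribute | over &
= (~Q | ~R | P) & (R | Q | P)   — simplify

(~Q | ~R | P) & (R | Q | P)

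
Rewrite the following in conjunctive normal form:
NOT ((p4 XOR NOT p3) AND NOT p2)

(NOT p4 OR NOT p3 OR p2) AND (p3 OR p4 OR p2)

NOT ((p4 XOR NOT p3) AND NOT p2)
≡ NOT ((p4 OR NOT p3) AND NOT (p4 AND NOT p3) AND NOT p2)
≡ NOT (p4 OR NOT p3) OR NOT NOT (p4 AND NOT p3) OR NOT NOT p2
≡ (NOT p4 AND NOT NOT p3) OR NOT NOT (p4 AND NOT p3) OR NOT NOT p2
≡ (NOT p4 AND p3) OR NOT NOT (p4 AND NOT p3) OR NOT NOT p2
≡ (NOT p4 AND p3) OR (p4 AND NOT p3) OR NOT NOT p2
≡ (NOT p4 AND p3) OR (p4 AND NOT p3) OR p2
≡ (NOT p4 OR p4 OR p2) AND (NOT p4 OR NOT p3 OR p2) AND (p3 OR p4 OR p2) AND (p3 OR NOT p3 OR p2)
≡ (NOT p4 OR NOT p3 OR p2) AND (p3 OR p4 OR p2)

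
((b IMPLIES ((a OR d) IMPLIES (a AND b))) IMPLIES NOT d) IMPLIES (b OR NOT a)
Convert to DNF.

((b IMPLIES ((a OR d) IMPLIES (a AND b))) IMPLIES NOT d) IMPLIES (b OR NOT a)
≡ NOT ((b IMPLIES ((a OR d) IMPLIES (a AND b))) IMPLIES NOT d) OR b OR NOT a   [eliminate IMPLIES]
≡ NOT (NOT (b IMPLIES ((a OR d) IMPLIES (a AND b))) OR NOT d) OR b OR NOT a   [eliminate IMPLIES]
≡ NOT (NOT (NOT b OR ((a OR d) IMPLIES (a AND b))) OR NOT d) OR b OR NOT a   [eliminate IMPLIES]
≡ NOT (NOT (NOT b OR NOT (a OR d) OR (a AND b)) OR NOT d) OR b OR NOT a   [eliminate IMPLIES]
≡ (NOT NOT (NOT b OR NOT (a OR d) OR (a AND b)) AND NOT NOT d) OR b OR NOT a   [De Morgan]
≡ ((NOT b OR NOT (a OR d) OR (a AND b)) AND NOT NOT d) OR b OR NOT a   [double negation]
≡ ((NOT b OR (NOT a AND NOT d) OR (a AND b)) AND NOT NOT d) OR b OR NOT a   [De Morgan]
≡ ((NOT b OR (NOT a AND NOT d) OR (a AND b)) AND d) OR b OR NOT a   [double negation]
≡ (NOT b AND d) OR (NOT a AND NOT d AND d) OR (a AND b AND d) OR b OR NOT a   [distribute AND over OR]
≡ (NOT b AND d) OR b OR NOT a   [simplify]

(NOT b AND d) OR b OR NOT a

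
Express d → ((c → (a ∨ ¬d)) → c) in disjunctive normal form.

d → ((c → (a ∨ ¬d)) → c)
≡ ¬d ∨ ((c → (a ∨ ¬d)) → c)   — eliminate →
≡ ¬d ∨ ¬(c → (a ∨ ¬d)) ∨ c   — eliminate →
≡ ¬d ∨ ¬(¬c ∨ a ∨ ¬d) ∨ c   — eliminate →
≡ ¬d ∨ (¬¬c ∧ ¬a ∧ ¬¬d) ∨ c   — De Morgan
≡ ¬d ∨ (c ∧ ¬a ∧ ¬¬d) ∨ c   — double negation
≡ ¬d ∨ (c ∧ ¬a ∧ d) ∨ c   — double negation
≡ ¬d ∨ c   — simplify

¬d ∨ c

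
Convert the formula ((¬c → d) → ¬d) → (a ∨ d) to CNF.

((¬c → d) → ¬d) → (a ∨ d)
⇔ ¬((¬c → d) → ¬d) ∨ a ∨ d   — eliminate →
⇔ ¬(¬(¬c → d) ∨ ¬d) ∨ a ∨ d   — eliminate →
⇔ ¬(¬(¬¬c ∨ d) ∨ ¬d) ∨ a ∨ d   — eliminate →
⇔ (¬¬(¬¬c ∨ d) ∧ ¬¬d) ∨ a ∨ d   — De Morgan
⇔ ((¬¬c ∨ d) ∧ ¬¬d) ∨ a ∨ d   — double negation
⇔ ((c ∨ d) ∧ ¬¬d) ∨ a ∨ d   — double negation
⇔ ((c ∨ d) ∧ d) ∨ a ∨ d   — double negation
⇔ (c ∨ d ∨ a ∨ d) ∧ (d ∨ a ∨ d)   — distribute ∨ over ∧
⇔ d ∨ a   — simplify

d ∨ a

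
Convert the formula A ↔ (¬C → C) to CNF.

(¬A ∨ C) ∧ (¬C ∨ A)

A ↔ (¬C → C)
= (A → (¬C → C)) ∧ ((¬C → C) → A)   [eliminate ↔]
= (¬A ∨ (¬C → C)) ∧ ((¬C → C) → A)   [eliminate →]
= (¬A ∨ ¬¬C ∨ C) ∧ ((¬C → C) → A)   [eliminate →]
= (¬A ∨ ¬¬C ∨ C) ∧ (¬(¬C → C) ∨ A)   [eliminate →]
= (¬A ∨ ¬¬C ∨ C) ∧ (¬(¬¬C ∨ C) ∨ A)   [eliminate →]
= (¬A ∨ C ∨ C) ∧ (¬(¬¬C ∨ C) ∨ A)   [double negation]
= (¬A ∨ C ∨ C) ∧ ((¬¬¬C ∧ ¬C) ∨ A)   [De Morgan]
= (¬A ∨ C ∨ C) ∧ ((¬C ∧ ¬C) ∨ A)   [double negation]
= (¬A ∨ C ∨ C) ∧ (¬C ∨ A) ∧ (¬C ∨ A)   [distribute ∨ over ∧]
= (¬A ∨ C) ∧ (¬C ∨ A)   [simplify]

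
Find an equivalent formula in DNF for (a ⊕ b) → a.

(¬a ∧ ¬b) ∨ a

(a ⊕ b) → a
= ¬(a ⊕ b) ∨ a
= ¬((a ∧ ¬b) ∨ (¬a ∧ b)) ∨ a
= (¬(a ∧ ¬b) ∧ ¬(¬a ∧ b)) ∨ a
= ((¬a ∨ ¬¬b) ∧ ¬(¬a ∧ b)) ∨ a
= ((¬a ∨ b) ∧ ¬(¬a ∧ b)) ∨ a
= ((¬a ∨ b) ∧ (¬¬a ∨ ¬b)) ∨ a
= ((¬a ∨ b) ∧ (a ∨ ¬b)) ∨ a
= (¬a ∧ a) ∨ (¬a ∧ ¬b) ∨ (b ∧ a) ∨ (b ∧ ¬b) ∨ a
= (¬a ∧ ¬b) ∨ a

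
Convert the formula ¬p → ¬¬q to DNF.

¬p → ¬¬q
≡ ¬¬p ∨ ¬¬q   (eliminate →)
≡ p ∨ ¬¬q   (double negation)
≡ p ∨ q   (double negation)

p ∨ q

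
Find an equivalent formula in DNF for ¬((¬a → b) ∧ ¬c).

(¬a ∧ ¬b) ∨ c

¬((¬a → b) ∧ ¬c)
≡ ¬((¬¬a ∨ b) ∧ ¬c)   [eliminate →]
≡ ¬(¬¬a ∨ b) ∨ ¬¬c   [De Morgan]
≡ (¬¬¬a ∧ ¬b) ∨ ¬¬c   [De Morgan]
≡ (¬a ∧ ¬b) ∨ ¬¬c   [double negation]
≡ (¬a ∧ ¬b) ∨ c   [double negation]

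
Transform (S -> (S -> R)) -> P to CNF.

(S | P) & (~R | P)

(S -> (S -> R)) -> P
⇔ ~(S -> (S -> R)) | P   [eliminate ->]
⇔ ~(~S | (S -> R)) | P   [eliminate ->]
⇔ ~(~S | ~S | R) | P   [eliminate ->]
⇔ (~~S & ~~S & ~R) | P   [De Morgan]
⇔ (S & ~~S & ~R) | P   [double negation]
⇔ (S & S & ~R) | P   [double negation]
⇔ (S | P) & (S | P) & (~R | P)   [distribute | over &]
⇔ (S | P) & (~R | P)   [simplify]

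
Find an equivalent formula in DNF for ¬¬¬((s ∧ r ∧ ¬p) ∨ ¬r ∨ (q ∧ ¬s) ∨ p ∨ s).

¬s ∧ r ∧ ¬q ∧ ¬p

¬¬¬((s ∧ r ∧ ¬p) ∨ ¬r ∨ (q ∧ ¬s) ∨ p ∨ s)
≡ ¬((s ∧ r ∧ ¬p) ∨ ¬r ∨ (q ∧ ¬s) ∨ p ∨ s)   [double negation]
≡ ¬(s ∧ r ∧ ¬p) ∧ ¬¬r ∧ ¬(q ∧ ¬s) ∧ ¬p ∧ ¬s   [De Morgan]
≡ (¬s ∨ ¬r ∨ ¬¬p) ∧ ¬¬r ∧ ¬(q ∧ ¬s) ∧ ¬p ∧ ¬s   [De Morgan]
≡ (¬s ∨ ¬r ∨ p) ∧ ¬¬r ∧ ¬(q ∧ ¬s) ∧ ¬p ∧ ¬s   [double negation]
≡ (¬s ∨ ¬r ∨ p) ∧ r ∧ ¬(q ∧ ¬s) ∧ ¬p ∧ ¬s   [double negation]
≡ (¬s ∨ ¬r ∨ p) ∧ r ∧ (¬q ∨ ¬¬s) ∧ ¬p ∧ ¬s   [De Morgan]
≡ (¬s ∨ ¬r ∨ p) ∧ r ∧ (¬q ∨ s) ∧ ¬p ∧ ¬s   [double negation]
≡ (¬s ∧ r ∧ ¬q ∧ ¬p ∧ ¬s) ∨ (¬s ∧ r ∧ s ∧ ¬p ∧ ¬s) ∨ (¬r ∧ r ∧ ¬q ∧ ¬p ∧ ¬s) ∨ (¬r ∧ r ∧ s ∧ ¬p ∧ ¬s) ∨ (p ∧ r ∧ ¬q ∧ ¬p ∧ ¬s) ∨ (p ∧ r ∧ s ∧ ¬p ∧ ¬s)   [distribute ∧ over ∨]
≡ ¬s ∧ r ∧ ¬q ∧ ¬p   [simplify]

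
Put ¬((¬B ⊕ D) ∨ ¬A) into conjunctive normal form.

(B ∨ D) ∧ (¬D ∨ ¬B) ∧ A

¬((¬B ⊕ D) ∨ ¬A)
⇔ ¬(((¬B ∨ D) ∧ ¬(¬B ∧ D)) ∨ ¬A)   [expand ⊕]
⇔ ¬((¬B ∨ D) ∧ ¬(¬B ∧ D)) ∧ ¬¬A   [De Morgan]
⇔ (¬(¬B ∨ D) ∨ ¬¬(¬B ∧ D)) ∧ ¬¬A   [De Morgan]
⇔ ((¬¬B ∧ ¬D) ∨ ¬¬(¬B ∧ D)) ∧ ¬¬A   [De Morgan]
⇔ ((B ∧ ¬D) ∨ ¬¬(¬B ∧ D)) ∧ ¬¬A   [double negation]
⇔ ((B ∧ ¬D) ∨ (¬B ∧ D)) ∧ ¬¬A   [double negation]
⇔ ((B ∧ ¬D) ∨ (¬B ∧ D)) ∧ A   [double negation]
⇔ (B ∨ ¬B) ∧ (B ∨ D) ∧ (¬D ∨ ¬B) ∧ (¬D ∨ D) ∧ A   [distribute ∨ over ∧]
⇔ (B ∨ D) ∧ (¬D ∨ ¬B) ∧ A   [simplify]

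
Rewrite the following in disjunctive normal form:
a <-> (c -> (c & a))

a <-> (c -> (c & a))
= (a -> (c -> (c & a))) & ((c -> (c & a)) -> a)
= (~a | (c -> (c & a))) & ((c -> (c & a)) -> a)
= (~a | ~c | (c & a)) & ((c -> (c & a)) -> a)
= (~a | ~c | (c & a)) & (~(c -> (c & a)) | a)
= (~a | ~c | (c & a)) & (~(~c | (c & a)) | a)
= (~a | ~c | (c & a)) & ((~~c & ~(c & a)) | a)
= (~a | ~c | (c & a)) & ((c & ~(c & a)) | a)
= (~a | ~c | (c & a)) & ((c & (~c | ~a)) | a)
= (~a & c & ~c) | (~a & c & ~a) | (~a & a) | (~c & c & ~c) | (~c & c & ~a) | (~c & a) | (c & a & c & ~c) | (c & a & c & ~a) | (c & a & a)
= (~a & c) | (~c & a) | (c & a)

(~a & c) | (~c & a) | (c & a)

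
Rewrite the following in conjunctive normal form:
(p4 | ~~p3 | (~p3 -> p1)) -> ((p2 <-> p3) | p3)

(p4 | ~~p3 | (~p3 -> p1)) -> ((p2 <-> p3) | p3)
= ~(p4 | ~~p3 | (~p3 -> p1)) | (p2 <-> p3) | p3   — eliminate ->
= ~(p4 | ~~p3 | ~~p3 | p1) | (p2 <-> p3) | p3   — eliminate ->
= ~(p4 | ~~p3 | ~~p3 | p1) | ((p2 -> p3) & (p3 -> p2)) | p3   — eliminate <->
= ~(p4 | ~~p3 | ~~p3 | p1) | ((~p2 | p3) & (p3 -> p2)) | p3   — eliminate ->
= ~(p4 | ~~p3 | ~~p3 | p1) | ((~p2 | p3) & (~p3 | p2)) | p3   — eliminate ->
= (~p4 & ~~~p3 & ~~~p3 & ~p1) | ((~p2 | p3) & (~p3 | p2)) | p3   — De Morgan
= (~p4 & ~p3 & ~~~p3 & ~p1) | ((~p2 | p3) & (~p3 | p2)) | p3   — double negation
= (~p4 & ~p3 & ~p3 & ~p1) | ((~p2 | p3) & (~p3 | p2)) | p3   — double negation
= (~p4 | ~p2 | p3 | p3) & (~p4 | ~p3 | p2 | p3) & (~p3 | ~p2 | p3 | p3) & (~p3 | ~p3 | p2 | p3) & (~p3 | ~p2 | p3 | p3) & (~p3 | ~p3 | p2 | p3) & (~p1 | ~p2 | p3 | p3) & (~p1 | ~p3 | p2 | p3)   — distribute | over &
= (~p4 | ~p2 | p3) & (~p1 | ~p2 | p3)   — simplify

(~p4 | ~p2 | p3) & (~p1 | ~p2 | p3)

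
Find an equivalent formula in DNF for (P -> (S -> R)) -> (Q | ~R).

Q | ~R

(P -> (S -> R)) -> (Q | ~R)
⇔ ~(P -> (S -> R)) | Q | ~R   [eliminate ->]
⇔ ~(~P | (S -> R)) | Q | ~R   [eliminate ->]
⇔ ~(~P | ~S | R) | Q | ~R   [eliminate ->]
⇔ (~~P & ~~S & ~R) | Q | ~R   [De Morgan]
⇔ (P & ~~S & ~R) | Q | ~R   [double negation]
⇔ (P & S & ~R) | Q | ~R   [double negation]
⇔ Q | ~R   [simplify]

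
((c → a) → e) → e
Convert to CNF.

((c → a) → e) → e
= ¬((c → a) → e) ∨ e   [eliminate →]
= ¬(¬(c → a) ∨ e) ∨ e   [eliminate →]
= ¬(¬(¬c ∨ a) ∨ e) ∨ e   [eliminate →]
= (¬¬(¬c ∨ a) ∧ ¬e) ∨ e   [De Morgan]
= ((¬c ∨ a) ∧ ¬e) ∨ e   [double negation]
= (¬c ∨ a ∨ e) ∧ (¬e ∨ e)   [distribute ∨ over ∧]
= ¬c ∨ a ∨ e   [simplify]

¬c ∨ a ∨ e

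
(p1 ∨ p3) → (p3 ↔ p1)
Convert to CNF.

(¬p1 ∨ p3) ∧ (¬p3 ∨ p1)

(p1 ∨ p3) → (p3 ↔ p1)
≡ ¬(p1 ∨ p3) ∨ (p3 ↔ p1)
≡ ¬(p1 ∨ p3) ∨ ((p3 → p1) ∧ (p1 → p3))
≡ ¬(p1 ∨ p3) ∨ ((¬p3 ∨ p1) ∧ (p1 → p3))
≡ ¬(p1 ∨ p3) ∨ ((¬p3 ∨ p1) ∧ (¬p1 ∨ p3))
≡ (¬p1 ∧ ¬p3) ∨ ((¬p3 ∨ p1) ∧ (¬p1 ∨ p3))
≡ (¬p1 ∨ ¬p3 ∨ p1) ∧ (¬p1 ∨ ¬p1 ∨ p3) ∧ (¬p3 ∨ ¬p3 ∨ p1) ∧ (¬p3 ∨ ¬p1 ∨ p3)
≡ (¬p1 ∨ p3) ∧ (¬p3 ∨ p1)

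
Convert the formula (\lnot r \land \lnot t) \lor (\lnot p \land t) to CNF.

(\lnot r \land \lnot t) \lor (\lnot p \land t)
≡ (\lnot r \lor \lnot p) \land (\lnot r \lor t) \land (\lnot t \lor \lnot p) \land (\lnot t \lor t)   [distribute \lor over \land]
≡ (\lnot r \lor \lnot p) \land (\lnot r \lor t) \land (\lnot t \lor \lnot p)   [simplify]

(\lnot r \lor \lnot p) \land (\lnot r \lor t) \land (\lnot t \lor \lnot p)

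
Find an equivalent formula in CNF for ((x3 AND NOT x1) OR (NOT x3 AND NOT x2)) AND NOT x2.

(NOT x1 OR NOT x3) AND NOT x2

((x3 AND NOT x1) OR (NOT x3 AND NOT x2)) AND NOT x2
⇔ (x3 OR NOT x3) AND (x3 OR NOT x2) AND (NOT x1 OR NOT x3) AND (NOT x1 OR NOT x2) AND NOT x2   (distribute OR over AND)
⇔ (NOT x1 OR NOT x3) AND NOT x2   (simplify)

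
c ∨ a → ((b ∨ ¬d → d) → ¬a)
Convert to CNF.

¬a ∨ ¬d

c ∨ a → ((b ∨ ¬d → d) → ¬a)
≡ ¬(c ∨ a) ∨ ((b ∨ ¬d → d) → ¬a)   [eliminate →]
≡ ¬(c ∨ a) ∨ ¬(b ∨ ¬d → d) ∨ ¬a   [eliminate →]
≡ ¬(c ∨ a) ∨ ¬(¬(b ∨ ¬d) ∨ d) ∨ ¬a   [eliminate →]
≡ ¬c ∧ ¬a ∨ ¬(¬(b ∨ ¬d) ∨ d) ∨ ¬a   [De Morgan]
≡ ¬c ∧ ¬a ∨ ¬¬(b ∨ ¬d) ∧ ¬d ∨ ¬a   [De Morgan]
≡ ¬c ∧ ¬a ∨ (b ∨ ¬d) ∧ ¬d ∨ ¬a   [double negation]
≡ (¬c ∨ b ∨ ¬d ∨ ¬a) ∧ (¬c ∨ ¬d ∨ ¬a) ∧ (¬a ∨ b ∨ ¬d ∨ ¬a) ∧ (¬a ∨ ¬d ∨ ¬a)   [distribute ∨ over ∧]
≡ ¬a ∨ ¬d   [simplify]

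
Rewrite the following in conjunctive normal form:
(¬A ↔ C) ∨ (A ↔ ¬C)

(A ∨ C) ∧ (¬C ∨ ¬A)

(¬A ↔ C) ∨ (A ↔ ¬C)
⇔ ((¬A → C) ∧ (C → ¬A)) ∨ (A ↔ ¬C)
⇔ ((¬¬A ∨ C) ∧ (C → ¬A)) ∨ (A ↔ ¬C)
⇔ ((¬¬A ∨ C) ∧ (¬C ∨ ¬A)) ∨ (A ↔ ¬C)
⇔ ((¬¬A ∨ C) ∧ (¬C ∨ ¬A)) ∨ ((A → ¬C) ∧ (¬C → A))
⇔ ((¬¬A ∨ C) ∧ (¬C ∨ ¬A)) ∨ ((¬A ∨ ¬C) ∧ (¬C → A))
⇔ ((¬¬A ∨ C) ∧ (¬C ∨ ¬A)) ∨ ((¬A ∨ ¬C) ∧ (¬¬C ∨ A))
⇔ ((A ∨ C) ∧ (¬C ∨ ¬A)) ∨ ((¬A ∨ ¬C) ∧ (¬¬C ∨ A))
⇔ ((A ∨ C) ∧ (¬C ∨ ¬A)) ∨ ((¬A ∨ ¬C) ∧ (C ∨ A))
⇔ (A ∨ C ∨ ¬A ∨ ¬C) ∧ (A ∨ C ∨ C ∨ A) ∧ (¬C ∨ ¬A ∨ ¬A ∨ ¬C) ∧ (¬C ∨ ¬A ∨ C ∨ A)
⇔ (A ∨ C) ∧ (¬C ∨ ¬A)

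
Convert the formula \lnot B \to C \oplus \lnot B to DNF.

\lnot B \to C \oplus \lnot B
⇔ \lnot \lnot B \lor (C \oplus \lnot B)   [eliminate \to]
⇔ \lnot \lnot B \lor C \land \lnot \lnot B \lor \lnot C \land \lnot B   [expand \oplus]
⇔ B \lor C \land \lnot \lnot B \lor \lnot C \land \lnot B   [double negation]
⇔ B \lor C \land B \lor \lnot C \land \lnot B   [double negation]
⇔ B \lor \lnot C \land \lnot B   [simplify]

B \lor \lnot C \land \lnot B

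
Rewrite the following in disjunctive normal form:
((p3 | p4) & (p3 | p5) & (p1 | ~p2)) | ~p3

((p3 | p4) & (p3 | p5) & (p1 | ~p2)) | ~p3
≡ (p3 & p3 & p1) | (p3 & p3 & ~p2) | (p3 & p5 & p1) | (p3 & p5 & ~p2) | (p4 & p3 & p1) | (p4 & p3 & ~p2) | (p4 & p5 & p1) | (p4 & p5 & ~p2) | ~p3   [distribute & over |]
≡ (p3 & p1) | (p3 & ~p2) | (p4 & p5 & p1) | (p4 & p5 & ~p2) | ~p3   [simplify]

(p3 & p1) | (p3 & ~p2) | (p4 & p5 & p1) | (p4 & p5 & ~p2) | ~p3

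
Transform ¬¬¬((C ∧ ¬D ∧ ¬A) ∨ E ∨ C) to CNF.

¬E ∧ ¬C

¬¬¬((C ∧ ¬D ∧ ¬A) ∨ E ∨ C)
≡ ¬((C ∧ ¬D ∧ ¬A) ∨ E ∨ C)   [double negation]
≡ ¬(C ∧ ¬D ∧ ¬A) ∧ ¬E ∧ ¬C   [De Morgan]
≡ (¬C ∨ ¬¬D ∨ ¬¬A) ∧ ¬E ∧ ¬C   [De Morgan]
≡ (¬C ∨ D ∨ ¬¬A) ∧ ¬E ∧ ¬C   [double negation]
≡ (¬C ∨ D ∨ A) ∧ ¬E ∧ ¬C   [double negation]
≡ ¬E ∧ ¬C   [simplify]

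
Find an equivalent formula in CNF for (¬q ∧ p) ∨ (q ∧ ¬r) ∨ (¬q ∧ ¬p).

¬q ∨ ¬r

(¬q ∧ p) ∨ (q ∧ ¬r) ∨ (¬q ∧ ¬p)
≡ (¬q ∨ q ∨ ¬q) ∧ (¬q ∨ q ∨ ¬p) ∧ (¬q ∨ ¬r ∨ ¬q) ∧ (¬q ∨ ¬r ∨ ¬p) ∧ (p ∨ q ∨ ¬q) ∧ (p ∨ q ∨ ¬p) ∧ (p ∨ ¬r ∨ ¬q) ∧ (p ∨ ¬r ∨ ¬p)   [distribute ∨ over ∧]
≡ ¬q ∨ ¬r   [simplify]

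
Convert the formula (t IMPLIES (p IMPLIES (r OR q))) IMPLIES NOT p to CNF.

(t IMPLIES (p IMPLIES (r OR q))) IMPLIES NOT p
≡ NOT (t IMPLIES (p IMPLIES (r OR q))) OR NOT p   [eliminate IMPLIES]
≡ NOT (NOT t OR (p IMPLIES (r OR q))) OR NOT p   [eliminate IMPLIES]
≡ NOT (NOT t OR NOT p OR r OR q) OR NOT p   [eliminate IMPLIES]
≡ (NOT NOT t AND NOT NOT p AND NOT r AND NOT q) OR NOT p   [De Morgan]
≡ (t AND NOT NOT p AND NOT r AND NOT q) OR NOT p   [double negation]
≡ (t AND p AND NOT r AND NOT q) OR NOT p   [double negation]
≡ (t OR NOT p) AND (p OR NOT p) AND (NOT r OR NOT p) AND (NOT q OR NOT p)   [distribute OR over AND]
≡ (t OR NOT p) AND (NOT r OR NOT p) AND (NOT q OR NOT p)   [simplify]

(t OR NOT p) AND (NOT r OR NOT p) AND (NOT q OR NOT p)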